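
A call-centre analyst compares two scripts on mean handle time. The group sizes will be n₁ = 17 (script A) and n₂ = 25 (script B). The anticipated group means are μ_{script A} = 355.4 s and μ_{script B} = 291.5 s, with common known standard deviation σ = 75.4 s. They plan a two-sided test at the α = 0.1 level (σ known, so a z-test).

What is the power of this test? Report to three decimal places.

Power ≈ 0.853

Standardized effect: d = |μ_{script A} − μ_{script B}| / σ = |355.4 − 291.5| / 75.4 = 0.8475
Noncentrality parameter: λ = d / √(1/n₁ + 1/n₂) = 0.8475 / √(1/17 + 1/25) = 2.6959
Two-sided α = 0.1 → critical value z_{0.05} = 1.645.
Power = Φ(λ − 1.645) + Φ(−λ − 1.645) = Φ(1.051) + Φ(-4.341) = 0.8534 + 0.0000 = 0.8534.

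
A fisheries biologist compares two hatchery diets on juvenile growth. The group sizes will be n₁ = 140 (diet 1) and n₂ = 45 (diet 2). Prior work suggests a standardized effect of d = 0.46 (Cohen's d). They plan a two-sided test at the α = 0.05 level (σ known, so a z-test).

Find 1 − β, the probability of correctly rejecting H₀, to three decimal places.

Noncentrality parameter: δ = d / √(1/n₁ + 1/n₂) = 0.46 / √(1/140 + 1/45) = 2.6844
Two-sided α = 0.05 → critical value z_{0.025} = 1.960.
Power = Φ(δ − 1.960) + Φ(−δ − 1.960) = Φ(0.724) + Φ(-4.644) = 0.7656 + 0.0000 = 0.7656.

Power ≈ 0.766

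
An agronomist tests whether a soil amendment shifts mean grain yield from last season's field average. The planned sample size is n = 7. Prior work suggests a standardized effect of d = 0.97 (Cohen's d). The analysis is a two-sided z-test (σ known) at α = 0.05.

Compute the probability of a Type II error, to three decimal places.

β ≈ 0.272

Noncentrality parameter: δ = d·√n = 0.97 × √7 = 2.5664
Two-sided α = 0.05 → critical value z_{0.025} = 1.960.
Power = Φ(δ − 1.960) + Φ(−δ − 1.960) = Φ(0.606) + Φ(-4.526) = 0.7279 + 0.0000 = 0.7279.
Type II error: β = 1 − power = 1 − 0.7279 = 0.2721.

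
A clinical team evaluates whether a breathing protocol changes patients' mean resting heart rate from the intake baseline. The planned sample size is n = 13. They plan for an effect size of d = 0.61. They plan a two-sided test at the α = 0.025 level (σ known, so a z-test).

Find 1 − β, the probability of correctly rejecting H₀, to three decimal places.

Noncentrality parameter: δ = d·√n = 0.61 × √13 = 2.1994
Critical value for a two-sided test at α = 0.025: z_{α/2} = 2.241.
Power = Φ(δ − 2.241) + Φ(−δ − 2.241) = Φ(-0.042) + Φ(-4.441) = 0.4832 + 0.0000 = 0.4832.

Power ≈ 0.483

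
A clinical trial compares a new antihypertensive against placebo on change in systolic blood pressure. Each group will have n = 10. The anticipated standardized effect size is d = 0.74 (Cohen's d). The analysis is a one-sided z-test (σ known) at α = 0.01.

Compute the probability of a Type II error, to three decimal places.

Noncentrality parameter: λ = d·√(n/2) = 0.74 × √(10/2) = 1.6547
One-sided α = 0.01 → critical value z_{0.01} = 2.326.
Power = P(Z > 2.326 − λ) = Φ(-0.672) = 0.2509.
Type II error: β = 1 − power = 1 − 0.2509 = 0.7491.

β ≈ 0.749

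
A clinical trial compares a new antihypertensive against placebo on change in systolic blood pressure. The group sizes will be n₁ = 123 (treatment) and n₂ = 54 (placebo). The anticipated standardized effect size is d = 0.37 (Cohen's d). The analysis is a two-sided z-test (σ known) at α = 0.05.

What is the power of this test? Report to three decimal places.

Power ≈ 0.620

Noncentrality parameter: δ = d / √(1/n₁ + 1/n₂) = 0.37 / √(1/123 + 1/54) = 2.2665
Critical value for a two-sided test at α = 0.05: z_{α/2} = 1.960.
Power = Φ(δ − 1.960) + Φ(−δ − 1.960) = Φ(0.307) + Φ(-4.227) = 0.6204 + 0.0000 = 0.6204.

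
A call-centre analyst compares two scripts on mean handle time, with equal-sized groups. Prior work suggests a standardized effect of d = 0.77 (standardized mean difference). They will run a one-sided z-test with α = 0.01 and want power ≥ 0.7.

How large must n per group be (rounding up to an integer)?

n = 28 per group

Set Φ(δ − 2.326) = 0.7; then δ − 2.326 = Φ⁻¹(0.7) = 0.524, giving δ = 2.851.
δ = d·√(n/2) ⇒ n = 2(δ/d)² = 2 × (2.851 / 0.77)² = 27.41.
Round up to the next whole unit.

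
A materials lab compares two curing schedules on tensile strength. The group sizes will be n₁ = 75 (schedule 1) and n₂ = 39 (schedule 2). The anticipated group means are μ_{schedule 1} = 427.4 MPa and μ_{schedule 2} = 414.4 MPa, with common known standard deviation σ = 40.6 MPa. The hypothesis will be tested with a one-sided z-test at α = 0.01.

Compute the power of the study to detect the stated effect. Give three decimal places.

Standardized effect: d = |μ_{schedule 1} − μ_{schedule 2}| / σ = |427.4 − 414.4| / 40.6 = 0.3202
Noncentrality parameter: λ = d / √(1/n₁ + 1/n₂) = 0.3202 / √(1/75 + 1/39) = 1.6219
Critical value for a one-sided test at α = 0.01: z_α = 2.326.
Power = Φ(λ − 2.326) = Φ(-0.704) = 0.2406.

Power ≈ 0.241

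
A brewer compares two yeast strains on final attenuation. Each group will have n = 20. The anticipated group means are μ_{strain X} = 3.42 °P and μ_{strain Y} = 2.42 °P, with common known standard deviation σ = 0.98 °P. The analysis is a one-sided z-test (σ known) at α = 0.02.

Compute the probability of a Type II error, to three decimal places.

Standardized effect: d = |μ_{strain X} − μ_{strain Y}| / σ = |3.42 − 2.42| / 0.98 = 1.0204
Noncentrality parameter: λ = d·√(n/2) = 1.0204 × √(20/2) = 3.2268
One-sided α = 0.02 → critical value z_{0.02} = 2.054.
Power = Φ(λ − 2.054) = Φ(1.173) = 0.8796.
Type II error: β = 1 − power = 1 − 0.8796 = 0.1204.

β ≈ 0.120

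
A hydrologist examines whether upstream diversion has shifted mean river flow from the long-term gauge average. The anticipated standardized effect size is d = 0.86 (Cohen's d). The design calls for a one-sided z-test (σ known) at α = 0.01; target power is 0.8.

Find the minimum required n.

n = 14

Set Φ(δ − 2.326) = 0.8; then δ − 2.326 = Φ⁻¹(0.8) = 0.842, giving δ = 3.168.
δ = d·√n ⇒ n = (δ/d)² = (3.168 / 0.86)² = 13.57.
Round up to the next whole unit.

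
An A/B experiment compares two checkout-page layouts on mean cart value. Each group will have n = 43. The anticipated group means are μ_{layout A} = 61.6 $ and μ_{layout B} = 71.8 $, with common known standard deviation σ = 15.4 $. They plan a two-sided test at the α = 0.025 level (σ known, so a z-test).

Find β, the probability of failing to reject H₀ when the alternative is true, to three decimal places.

Standardized effect: d = |μ_{layout A} − μ_{layout B}| / σ = |61.6 − 71.8| / 15.4 = 0.6623
Noncentrality parameter: δ = d·√(n/2) = 0.6623 × √(43/2) = 3.0711
Critical value for a two-sided test at α = 0.025: z_{α/2} = 2.241.
Power = Φ(δ − 2.241) + Φ(−δ − 2.241) = Φ(0.830) + Φ(-5.313) = 0.7967 + 0.0000 = 0.7967.
Type II error: β = 1 − power = 1 − 0.7967 = 0.2033.

β ≈ 0.203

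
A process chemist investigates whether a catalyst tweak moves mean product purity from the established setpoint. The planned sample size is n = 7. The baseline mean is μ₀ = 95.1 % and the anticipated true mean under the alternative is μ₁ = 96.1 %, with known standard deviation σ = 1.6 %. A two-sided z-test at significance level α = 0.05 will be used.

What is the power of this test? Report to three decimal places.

Standardized effect: d = |μ₁ − μ₀| / σ = |96.1 − 95.1| / 1.6 = 0.6250
Noncentrality parameter: δ = d·√n = 0.6250 × √7 = 1.6536
Critical value for a two-sided test at α = 0.05: z_{α/2} = 1.960.
Power = Φ(δ − 1.960) + Φ(−δ − 1.960) = Φ(-0.306) + Φ(-3.614) = 0.3797 + 0.0002 = 0.3798.

Power ≈ 0.380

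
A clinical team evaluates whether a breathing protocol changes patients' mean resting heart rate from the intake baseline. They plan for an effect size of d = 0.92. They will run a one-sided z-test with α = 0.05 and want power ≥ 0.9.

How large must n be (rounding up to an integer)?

For power 0.9 need Φ(δ − z_{0.05}) = 0.9, so δ = z_{0.05} + z_{0.10} = 1.645 + 1.282 = 2.926.
δ = d·√n ⇒ n = (δ/d)² = (2.926 / 0.92)² = 10.12.
Round up to the next whole unit.

n = 11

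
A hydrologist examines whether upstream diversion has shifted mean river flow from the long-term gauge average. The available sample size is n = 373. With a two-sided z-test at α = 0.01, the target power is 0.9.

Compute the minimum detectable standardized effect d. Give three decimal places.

d ≈ 0.200

Need Φ(δ − 2.576) = 0.9, so δ = 2.576 + 1.282 = 3.857.
(Lower-tail contribution to power is negligible for δ > 0.)
δ = d·√n ⇒ d = δ/√n = 3.857/√373 = 0.1997.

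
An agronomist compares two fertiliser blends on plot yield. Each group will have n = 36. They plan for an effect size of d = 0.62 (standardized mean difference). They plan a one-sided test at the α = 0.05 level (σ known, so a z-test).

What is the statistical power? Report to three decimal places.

Noncentrality parameter: δ = d·√(n/2) = 0.62 × √(36/2) = 2.6304
One-sided α = 0.05 → critical value z_{0.05} = 1.645.
Power = Φ(δ − 1.645) = Φ(0.986) = 0.8378.

Power ≈ 0.838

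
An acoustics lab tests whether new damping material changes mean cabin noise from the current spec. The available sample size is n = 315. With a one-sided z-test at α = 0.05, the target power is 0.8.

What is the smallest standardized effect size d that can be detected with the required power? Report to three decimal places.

d ≈ 0.140

Required noncentrality: δ = z_{0.05} + z_{0.20} = 1.645 + 0.842 = 2.486.
δ = d·√n ⇒ d = δ/√n = 2.486/√315 = 0.1401.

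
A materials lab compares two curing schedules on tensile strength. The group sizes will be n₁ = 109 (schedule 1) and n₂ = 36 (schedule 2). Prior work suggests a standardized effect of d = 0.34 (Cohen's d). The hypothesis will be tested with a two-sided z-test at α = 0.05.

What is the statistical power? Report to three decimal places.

Noncentrality parameter: δ = d / √(1/n₁ + 1/n₂) = 0.34 / √(1/109 + 1/36) = 1.7687
Two-sided α = 0.05 → critical value z_{0.025} = 1.960.
Power = Φ(δ − 1.960) + Φ(−δ − 1.960) = Φ(-0.191) + Φ(-3.729) = 0.4242 + 0.0001 = 0.4243.

Power ≈ 0.424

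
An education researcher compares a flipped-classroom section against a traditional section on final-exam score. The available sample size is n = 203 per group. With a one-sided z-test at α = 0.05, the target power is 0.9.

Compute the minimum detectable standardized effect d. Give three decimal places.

d ≈ 0.290

Required noncentrality: δ = z_{0.05} + z_{0.10} = 1.645 + 1.282 = 2.926.
δ = d·√(n/2) ⇒ d = δ/√(n/2) = 2.926/√(203/2) = 0.2905.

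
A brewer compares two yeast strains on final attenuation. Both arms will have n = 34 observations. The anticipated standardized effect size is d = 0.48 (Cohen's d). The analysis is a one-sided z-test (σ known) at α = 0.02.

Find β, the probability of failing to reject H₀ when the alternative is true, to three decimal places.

β ≈ 0.530

Noncentrality parameter: δ = d·√(n/2) = 0.48 × √(34/2) = 1.9791
One-sided α = 0.02 → critical value z_{0.02} = 2.054.
Power = Φ(δ − 2.054) = Φ(-0.075) = 0.4702.
Type II error: β = 1 − power = 1 − 0.4702 = 0.5298.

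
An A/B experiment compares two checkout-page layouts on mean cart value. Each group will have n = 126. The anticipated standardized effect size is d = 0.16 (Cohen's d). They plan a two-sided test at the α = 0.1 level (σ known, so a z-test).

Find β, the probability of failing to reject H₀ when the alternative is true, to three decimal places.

Noncentrality parameter: δ = d·√(n/2) = 0.16 × √(126/2) = 1.2700
Critical value for a two-sided test at α = 0.1: z_{α/2} = 1.645.
Power = Φ(δ − 1.645) + Φ(−δ − 1.645) = Φ(-0.375) + Φ(-2.915) = 0.3539 + 0.0018 = 0.3556.
Type II error: β = 1 − power = 1 − 0.3556 = 0.6444.

β ≈ 0.644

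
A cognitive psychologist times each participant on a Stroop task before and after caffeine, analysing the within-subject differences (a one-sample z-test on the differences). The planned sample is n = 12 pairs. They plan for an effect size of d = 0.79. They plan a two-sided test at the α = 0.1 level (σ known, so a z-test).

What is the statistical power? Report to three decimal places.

Power ≈ 0.863

Noncentrality parameter: δ = d·√n = 0.79 × √12 = 2.7366
Critical value for a two-sided test at α = 0.1: z_{α/2} = 1.645.
Power = Φ(δ − 1.645) + Φ(−δ − 1.645) = Φ(1.092) + Φ(-4.381) = 0.8625 + 0.0000 = 0.8625.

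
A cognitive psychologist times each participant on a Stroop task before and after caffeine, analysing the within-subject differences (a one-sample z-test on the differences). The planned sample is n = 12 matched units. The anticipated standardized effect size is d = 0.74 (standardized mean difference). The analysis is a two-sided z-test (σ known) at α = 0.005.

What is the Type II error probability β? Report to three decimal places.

β ≈ 0.596

Noncentrality parameter: δ = d·√n = 0.74 × √12 = 2.5634
Critical value for a two-sided test at α = 0.005: z_{α/2} = 2.807.
Power = Φ(δ − 2.807) + Φ(−δ − 2.807) = Φ(-0.244) + Φ(-5.370) = 0.4038 + 0.0000 = 0.4038.
Type II error: β = 1 − power = 1 − 0.4038 = 0.5962.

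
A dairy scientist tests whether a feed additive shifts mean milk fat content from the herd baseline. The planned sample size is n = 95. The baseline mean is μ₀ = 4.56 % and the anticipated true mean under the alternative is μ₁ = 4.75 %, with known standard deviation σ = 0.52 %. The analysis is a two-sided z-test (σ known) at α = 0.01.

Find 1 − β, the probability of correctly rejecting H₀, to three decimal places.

Standardized effect: d = |μ₁ − μ₀| / σ = |4.75 − 4.56| / 0.52 = 0.3654
Noncentrality parameter: δ = d·√n = 0.3654 × √95 = 3.5613
Critical value for a two-sided test at α = 0.01: z_{α/2} = 2.576.
Power = Φ(δ − 2.576) + Φ(−δ − 2.576) = Φ(0.985) + Φ(-6.137) = 0.8378 + 0.0000 = 0.8378.

Power ≈ 0.838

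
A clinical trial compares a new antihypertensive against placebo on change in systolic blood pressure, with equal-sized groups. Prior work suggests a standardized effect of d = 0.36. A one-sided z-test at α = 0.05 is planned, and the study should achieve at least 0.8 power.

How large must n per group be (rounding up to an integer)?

n = 96 per group

Set Φ(δ − 1.645) = 0.8; then δ − 1.645 = Φ⁻¹(0.8) = 0.842, giving δ = 2.486.
δ = d·√(n/2) ⇒ n = 2(δ/d)² = 2 × (2.486 / 0.36)² = 95.41.
Round up to the next whole unit.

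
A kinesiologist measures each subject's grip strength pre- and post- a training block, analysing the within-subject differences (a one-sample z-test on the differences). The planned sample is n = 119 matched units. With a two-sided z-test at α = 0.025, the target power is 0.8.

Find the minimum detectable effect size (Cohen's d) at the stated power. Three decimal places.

d ≈ 0.283

Need Φ(δ − 2.241) = 0.8, so δ = 2.241 + 0.842 = 3.083.
(Lower-tail contribution to power is negligible for δ > 0.)
δ = d·√n ⇒ d = δ/√n = 3.083/√119 = 0.2826.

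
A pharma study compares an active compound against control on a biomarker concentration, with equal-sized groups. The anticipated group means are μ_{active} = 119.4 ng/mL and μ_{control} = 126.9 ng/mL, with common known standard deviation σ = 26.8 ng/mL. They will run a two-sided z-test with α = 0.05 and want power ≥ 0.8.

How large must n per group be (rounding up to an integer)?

Standardized effect: d = |μ_{active} − μ_{control}| / σ = |119.4 − 126.9| / 26.8 = 0.2799
Set Φ(δ − 1.960) = 0.8; then δ − 1.960 = Φ⁻¹(0.8) = 0.842, giving δ = 2.802.
(Ignoring the negligible lower-tail rejection probability gives the usual closed-form inversion.)
δ = d·√(n/2) ⇒ n = 2(δ/d)² = 2 × (2.802 / 0.2799)² = 200.44.
Rounding up, n = 201 per group.

n = 201 per group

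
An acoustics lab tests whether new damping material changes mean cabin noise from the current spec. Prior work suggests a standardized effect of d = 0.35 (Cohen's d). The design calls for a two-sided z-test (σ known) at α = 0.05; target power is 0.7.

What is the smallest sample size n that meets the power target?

n = 51

Set Φ(δ − 1.960) = 0.7; then δ − 1.960 = Φ⁻¹(0.7) = 0.524, giving δ = 2.484.
(For δ > 0 the lower-tail rejection region contributes negligibly to power, so the one-term inversion is standard.)
δ = d·√n ⇒ n = (δ/d)² = (2.484 / 0.35)² = 50.38.
Rounding up, n = 51.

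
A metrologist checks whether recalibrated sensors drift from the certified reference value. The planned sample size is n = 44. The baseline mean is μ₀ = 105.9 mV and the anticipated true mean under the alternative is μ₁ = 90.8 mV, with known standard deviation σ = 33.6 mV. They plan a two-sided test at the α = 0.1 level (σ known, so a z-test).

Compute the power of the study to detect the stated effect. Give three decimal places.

Standardized effect: d = |μ₁ − μ₀| / σ = |90.8 − 105.9| / 33.6 = 0.4494
Noncentrality parameter: δ = d·√n = 0.4494 × √44 = 2.9810
Critical value for a two-sided test at α = 0.1: z_{α/2} = 1.645.
Power = Φ(δ − 1.645) + Φ(−δ − 1.645) = Φ(1.336) + Φ(-4.626) = 0.9093 + 0.0000 = 0.9093.

Power ≈ 0.909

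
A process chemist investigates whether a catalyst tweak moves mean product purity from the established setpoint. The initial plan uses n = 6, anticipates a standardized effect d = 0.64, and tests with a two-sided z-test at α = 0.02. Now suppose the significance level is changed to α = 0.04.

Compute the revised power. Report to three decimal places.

δ = d·√n = 0.64 × √6 = 1.5677 (unchanged). New critical value: z_{0.02} = 2.054.
Revised power = Φ(δ − 2.054) + Φ(−δ − 2.054) = Φ(-0.486) + Φ(-3.621) = 0.3135 + 0.0001 = 0.3136.

Power ≈ 0.314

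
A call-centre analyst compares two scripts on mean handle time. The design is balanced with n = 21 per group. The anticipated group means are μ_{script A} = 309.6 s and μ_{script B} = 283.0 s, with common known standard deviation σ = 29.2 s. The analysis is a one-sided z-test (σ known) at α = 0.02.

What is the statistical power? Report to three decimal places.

Power ≈ 0.815

Standardized effect: d = |μ_{script A} − μ_{script B}| / σ = |309.6 − 283.0| / 29.2 = 0.9110
Noncentrality parameter: δ = d·√(n/2) = 0.9110 × √(21/2) = 2.9518
Critical value for a one-sided test at α = 0.02: z_α = 2.054.
Power = P(Z > 2.054 − δ) = Φ(0.898) = 0.8154.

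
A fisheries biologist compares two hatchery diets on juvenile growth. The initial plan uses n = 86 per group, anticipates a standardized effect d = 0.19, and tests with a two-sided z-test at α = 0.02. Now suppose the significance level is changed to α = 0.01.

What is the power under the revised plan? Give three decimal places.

Power ≈ 0.092

δ = d·√(n/2) = 0.19 × √(86/2) = 1.2459 (unchanged). New critical value: z_{0.005} = 2.576.
Revised power = Φ(δ − 2.576) + Φ(−δ − 2.576) = Φ(-1.330) + Φ(-3.822) = 0.0918 + 0.0001 = 0.0918.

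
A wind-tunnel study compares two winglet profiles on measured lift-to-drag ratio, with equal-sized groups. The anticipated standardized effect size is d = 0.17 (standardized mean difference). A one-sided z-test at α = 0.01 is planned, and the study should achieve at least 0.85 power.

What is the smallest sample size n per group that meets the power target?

n = 783 per group

Set Φ(δ − 2.326) = 0.85; then δ − 2.326 = Φ⁻¹(0.85) = 1.036, giving δ = 3.363.
δ = d·√(n/2) ⇒ n = 2(δ/d)² = 2 × (3.363 / 0.17)² = 782.58.
Rounding up, n = 783 per group.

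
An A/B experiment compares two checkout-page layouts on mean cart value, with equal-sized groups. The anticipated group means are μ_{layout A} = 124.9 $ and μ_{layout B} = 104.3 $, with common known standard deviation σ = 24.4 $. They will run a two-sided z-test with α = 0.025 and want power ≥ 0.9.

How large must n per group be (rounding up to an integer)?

n = 35 per group

Standardized effect: d = |μ_{layout A} − μ_{layout B}| / σ = |124.9 − 104.3| / 24.4 = 0.8443
Set Φ(δ − 2.241) = 0.9; then δ − 2.241 = Φ⁻¹(0.9) = 1.282, giving δ = 3.523.
(Ignoring the negligible lower-tail rejection probability gives the usual closed-form inversion.)
δ = d·√(n/2) ⇒ n = 2(δ/d)² = 2 × (3.523 / 0.8443)² = 34.82.
Rounding up, n = 35 per group.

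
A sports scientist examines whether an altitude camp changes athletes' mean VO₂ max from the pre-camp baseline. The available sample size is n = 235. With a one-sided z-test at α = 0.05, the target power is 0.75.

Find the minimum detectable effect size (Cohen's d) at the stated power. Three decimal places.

d ≈ 0.151

Need Φ(δ − 1.645) = 0.75, so δ = 1.645 + 0.674 = 2.319.
δ = d·√n ⇒ d = δ/√n = 2.319/√235 = 0.1513.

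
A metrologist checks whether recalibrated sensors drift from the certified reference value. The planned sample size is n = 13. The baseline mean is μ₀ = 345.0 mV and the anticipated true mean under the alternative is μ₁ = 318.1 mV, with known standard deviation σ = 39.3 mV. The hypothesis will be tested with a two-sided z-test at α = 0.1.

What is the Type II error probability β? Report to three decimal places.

β ≈ 0.205

Standardized effect: d = |μ₁ − μ₀| / σ = |318.1 − 345.0| / 39.3 = 0.6845
Noncentrality parameter: δ = d·√n = 0.6845 × √13 = 2.4679
Two-sided α = 0.1 → critical value z_{0.05} = 1.645.
Power = Φ(δ − 1.645) + Φ(−δ − 1.645) = Φ(0.823) + Φ(-4.113) = 0.7948 + 0.0000 = 0.7948.
Type II error: β = 1 − power = 1 − 0.7948 = 0.2052.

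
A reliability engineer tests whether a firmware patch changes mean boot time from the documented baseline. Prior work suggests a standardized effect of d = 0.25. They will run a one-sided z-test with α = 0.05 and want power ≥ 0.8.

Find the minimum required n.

Set Φ(δ − 1.645) = 0.8; then δ − 1.645 = Φ⁻¹(0.8) = 0.842, giving δ = 2.486.
δ = d·√n ⇒ n = (δ/d)² = (2.486 / 0.25)² = 98.92.
Rounding up, n = 99.

n = 99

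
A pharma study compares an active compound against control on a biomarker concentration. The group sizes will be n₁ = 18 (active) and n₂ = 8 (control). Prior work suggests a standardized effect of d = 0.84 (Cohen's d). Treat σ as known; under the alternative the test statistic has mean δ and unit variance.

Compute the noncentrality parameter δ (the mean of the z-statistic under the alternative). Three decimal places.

The noncentrality parameter scales effect size by the design's sample-size factor: δ = d / √(1/n₁ + 1/n₂) = 0.84 / √(1/18 + 1/8) = 1.9769

δ ≈ 1.977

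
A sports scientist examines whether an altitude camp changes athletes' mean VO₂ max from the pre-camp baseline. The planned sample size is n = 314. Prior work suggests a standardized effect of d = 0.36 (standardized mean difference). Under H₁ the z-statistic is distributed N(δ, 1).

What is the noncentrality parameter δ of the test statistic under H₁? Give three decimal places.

δ = d·√n = 0.36 × √314 = 6.3792

δ ≈ 6.379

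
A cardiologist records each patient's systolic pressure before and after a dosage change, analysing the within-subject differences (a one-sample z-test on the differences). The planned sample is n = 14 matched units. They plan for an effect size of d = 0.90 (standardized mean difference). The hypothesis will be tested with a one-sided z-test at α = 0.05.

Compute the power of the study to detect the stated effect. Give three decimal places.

Noncentrality parameter: λ = d·√n = 0.90 × √14 = 3.3675
Critical value for a one-sided test at α = 0.05: z_α = 1.645.
Power = Φ(λ − 1.645) = Φ(1.723) = 0.9575.

Power ≈ 0.958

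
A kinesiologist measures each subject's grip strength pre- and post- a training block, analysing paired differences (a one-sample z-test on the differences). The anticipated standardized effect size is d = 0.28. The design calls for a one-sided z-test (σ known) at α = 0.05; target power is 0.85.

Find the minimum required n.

n = 92

Set Φ(δ − 1.645) = 0.85; then δ − 1.645 = Φ⁻¹(0.85) = 1.036, giving δ = 2.681.
δ = d·√n ⇒ n = (δ/d)² = (2.681 / 0.28)² = 91.70.
Round up to the next whole unit.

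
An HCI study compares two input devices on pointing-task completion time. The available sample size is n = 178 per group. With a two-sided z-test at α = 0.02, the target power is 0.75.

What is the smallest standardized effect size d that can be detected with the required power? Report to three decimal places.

d ≈ 0.318

Need Φ(δ − 2.326) = 0.75, so δ = 2.326 + 0.674 = 3.001.
(The second rejection-region term Φ(−δ − z_{α/2}) is negligible and dropped.)
δ = d·√(n/2) ⇒ d = δ/√(n/2) = 3.001/√(178/2) = 0.3181.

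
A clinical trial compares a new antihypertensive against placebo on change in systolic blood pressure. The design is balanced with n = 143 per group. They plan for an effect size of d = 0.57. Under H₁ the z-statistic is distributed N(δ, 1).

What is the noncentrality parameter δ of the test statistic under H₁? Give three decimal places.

δ ≈ 4.820

The noncentrality parameter scales effect size by the design's sample-size factor: δ = d·√(n/2) = 0.57 × √(143/2) = 4.8198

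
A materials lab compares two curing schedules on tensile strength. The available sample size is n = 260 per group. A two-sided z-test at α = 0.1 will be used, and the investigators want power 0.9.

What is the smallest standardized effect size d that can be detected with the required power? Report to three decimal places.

Need Φ(δ − 1.645) = 0.9, so δ = 1.645 + 1.282 = 2.926.
(Lower-tail contribution to power is negligible for δ > 0.)
δ = d·√(n/2) ⇒ d = δ/√(n/2) = 2.926/√(260/2) = 0.2567.

d ≈ 0.257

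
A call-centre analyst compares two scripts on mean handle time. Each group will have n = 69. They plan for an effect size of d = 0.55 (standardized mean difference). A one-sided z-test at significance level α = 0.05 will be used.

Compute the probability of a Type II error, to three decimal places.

Noncentrality parameter: δ = d·√(n/2) = 0.55 × √(69/2) = 3.2305
One-sided α = 0.05 → critical value z_{0.05} = 1.645.
Power = P(Z > 1.645 − δ) = Φ(1.586) = 0.9436.
Type II error: β = 1 − power = 1 − 0.9436 = 0.0564.

β ≈ 0.056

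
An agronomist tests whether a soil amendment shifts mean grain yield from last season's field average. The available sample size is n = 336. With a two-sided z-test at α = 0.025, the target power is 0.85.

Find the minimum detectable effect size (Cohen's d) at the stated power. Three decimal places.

Required noncentrality: δ = z_{0.0125} + z_{0.15} = 2.241 + 1.036 = 3.278.
(Lower-tail contribution to power is negligible for δ > 0.)
δ = d·√n ⇒ d = δ/√n = 3.278/√336 = 0.1788.

d ≈ 0.179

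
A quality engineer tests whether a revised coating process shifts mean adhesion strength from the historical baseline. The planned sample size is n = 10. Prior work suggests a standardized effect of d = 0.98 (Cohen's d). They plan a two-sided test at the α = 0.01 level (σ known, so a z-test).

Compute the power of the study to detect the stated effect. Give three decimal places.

Noncentrality parameter: δ = d·√n = 0.98 × √10 = 3.0990
Critical value for a two-sided test at α = 0.01: z_{α/2} = 2.576.
Power = Φ(δ − 2.576) + Φ(−δ − 2.576) = Φ(0.523) + Φ(-5.675) = 0.6996 + 0.0000 = 0.6996.

Power ≈ 0.700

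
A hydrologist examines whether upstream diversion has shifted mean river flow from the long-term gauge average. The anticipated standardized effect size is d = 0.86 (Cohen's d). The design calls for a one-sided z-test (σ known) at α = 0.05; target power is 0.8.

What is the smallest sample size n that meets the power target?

n = 9

For power 0.8 need Φ(δ − z_{0.05}) = 0.8, so δ = z_{0.05} + z_{0.20} = 1.645 + 0.842 = 2.486.
δ = d·√n ⇒ n = (δ/d)² = (2.486 / 0.86)² = 8.36.
Round up to the next whole unit.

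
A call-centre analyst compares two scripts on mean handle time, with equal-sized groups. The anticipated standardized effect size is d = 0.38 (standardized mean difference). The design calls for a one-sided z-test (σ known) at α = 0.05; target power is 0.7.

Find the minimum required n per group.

Set Φ(δ − 1.645) = 0.7; then δ − 1.645 = Φ⁻¹(0.7) = 0.524, giving δ = 2.169.
δ = d·√(n/2) ⇒ n = 2(δ/d)² = 2 × (2.169 / 0.38)² = 65.18.
Rounding up, n = 66 per group.

n = 66 per group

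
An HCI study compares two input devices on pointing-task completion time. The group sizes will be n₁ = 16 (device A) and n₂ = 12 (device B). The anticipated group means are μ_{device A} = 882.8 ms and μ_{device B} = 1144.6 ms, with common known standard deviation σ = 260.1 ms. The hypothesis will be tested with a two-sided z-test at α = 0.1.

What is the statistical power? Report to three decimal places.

Standardized effect: d = |μ_{device A} − μ_{device B}| / σ = |882.8 − 1144.6| / 260.1 = 1.0065
Noncentrality parameter: δ = d / √(1/n₁ + 1/n₂) = 1.0065 / √(1/16 + 1/12) = 2.6357
Two-sided α = 0.1 → critical value z_{0.05} = 1.645.
Power = Φ(δ − 1.645) + Φ(−δ − 1.645) = Φ(0.991) + Φ(-4.281) = 0.8391 + 0.0000 = 0.8391.

Power ≈ 0.839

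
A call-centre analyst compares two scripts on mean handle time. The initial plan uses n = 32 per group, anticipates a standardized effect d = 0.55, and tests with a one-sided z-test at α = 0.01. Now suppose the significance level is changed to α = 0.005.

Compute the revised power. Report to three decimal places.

δ = d·√(n/2) = 0.55 × √(32/2) = 2.2000 (unchanged). New critical value: z_{0.005} = 2.576.
Revised power = P(Z > 2.576 − δ) = Φ(-0.376) = 0.3535.

Power ≈ 0.354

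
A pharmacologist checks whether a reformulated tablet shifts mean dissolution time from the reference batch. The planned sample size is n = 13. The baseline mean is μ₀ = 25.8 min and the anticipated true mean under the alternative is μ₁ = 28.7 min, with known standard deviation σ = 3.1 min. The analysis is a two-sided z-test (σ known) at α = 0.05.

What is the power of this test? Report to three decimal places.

Power ≈ 0.921

Standardized effect: d = |μ₁ − μ₀| / σ = |28.7 − 25.8| / 3.1 = 0.9355
Noncentrality parameter: δ = d·√n = 0.9355 × √13 = 3.3729
Critical value for a two-sided test at α = 0.05: z_{α/2} = 1.960.
Power = Φ(δ − 1.960) + Φ(−δ − 1.960) = Φ(1.413) + Φ(-5.333) = 0.9212 + 0.0000 = 0.9212.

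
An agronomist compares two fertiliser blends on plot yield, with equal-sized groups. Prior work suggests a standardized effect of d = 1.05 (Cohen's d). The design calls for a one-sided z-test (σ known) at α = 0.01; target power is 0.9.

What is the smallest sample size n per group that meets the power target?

Set Φ(δ − 2.326) = 0.9; then δ − 2.326 = Φ⁻¹(0.9) = 1.282, giving δ = 3.608.
δ = d·√(n/2) ⇒ n = 2(δ/d)² = 2 × (3.608 / 1.05)² = 23.61.
Rounding up, n = 24 per group.

n = 24 per group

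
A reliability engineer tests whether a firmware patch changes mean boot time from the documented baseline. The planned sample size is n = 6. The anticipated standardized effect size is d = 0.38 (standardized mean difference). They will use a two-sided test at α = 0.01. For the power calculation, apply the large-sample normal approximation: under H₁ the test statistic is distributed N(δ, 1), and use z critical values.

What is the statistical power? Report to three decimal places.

Noncentrality parameter: δ = d·√n = 0.38 × √6 = 0.9308
Two-sided α = 0.01 → critical value z_{0.005} = 2.576.
Power = Φ(δ − 2.576) + Φ(−δ − 2.576) = Φ(-1.645) + Φ(-3.507) = 0.0500 + 0.0002 = 0.0502.

Power ≈ 0.050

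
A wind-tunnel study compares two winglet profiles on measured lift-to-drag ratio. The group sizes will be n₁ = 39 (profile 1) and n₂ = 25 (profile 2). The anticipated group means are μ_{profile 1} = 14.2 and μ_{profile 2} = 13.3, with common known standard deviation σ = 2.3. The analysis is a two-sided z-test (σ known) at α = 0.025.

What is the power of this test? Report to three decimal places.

Standardized effect: d = |μ_{profile 1} − μ_{profile 2}| / σ = |14.2 − 13.3| / 2.3 = 0.3913
Noncentrality parameter: δ = d / √(1/n₁ + 1/n₂) = 0.3913 / √(1/39 + 1/25) = 1.5273
Critical value for a two-sided test at α = 0.025: z_{α/2} = 2.241.
Power = Φ(δ − 2.241) + Φ(−δ − 2.241) = Φ(-0.714) + Φ(-3.769) = 0.2376 + 0.0001 = 0.2377.

Power ≈ 0.238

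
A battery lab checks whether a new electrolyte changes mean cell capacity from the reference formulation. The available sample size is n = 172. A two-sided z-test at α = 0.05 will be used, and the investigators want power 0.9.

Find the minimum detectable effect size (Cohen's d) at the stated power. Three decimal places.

d ≈ 0.247

Required noncentrality: δ = z_{0.025} + z_{0.10} = 1.960 + 1.282 = 3.242.
(Lower-tail contribution to power is negligible for δ > 0.)
δ = d·√n ⇒ d = δ/√n = 3.242/√172 = 0.2472.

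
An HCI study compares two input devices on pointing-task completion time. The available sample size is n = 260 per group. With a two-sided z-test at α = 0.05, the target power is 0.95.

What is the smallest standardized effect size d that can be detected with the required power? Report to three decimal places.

Required noncentrality: δ = z_{0.025} + z_{0.05} = 1.960 + 1.645 = 3.605.
(Lower-tail contribution to power is negligible for δ > 0.)
δ = d·√(n/2) ⇒ d = δ/√(n/2) = 3.605/√(260/2) = 0.3162.

d ≈ 0.316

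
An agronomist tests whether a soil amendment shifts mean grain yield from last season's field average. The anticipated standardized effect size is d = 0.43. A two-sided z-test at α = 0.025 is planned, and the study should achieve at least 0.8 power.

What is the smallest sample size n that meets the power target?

n = 52

For power 0.8 need Φ(δ − z_{0.0125}) = 0.8, so δ = z_{0.0125} + z_{0.20} = 2.241 + 0.842 = 3.083.
(The Φ(−δ − z_{α/2}) term is vanishingly small for δ > 0 and is dropped in the standard sample-size formula.)
δ = d·√n ⇒ n = (δ/d)² = (3.083 / 0.43)² = 51.41.
Rounding up, n = 52.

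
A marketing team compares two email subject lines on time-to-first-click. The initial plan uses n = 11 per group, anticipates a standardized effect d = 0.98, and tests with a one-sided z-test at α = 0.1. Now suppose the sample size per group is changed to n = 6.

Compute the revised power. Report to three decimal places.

With n = 6 per group: δ = d·√(n/2) = 0.98 × √(6/2) = 1.6974. Critical value z_{0.1} = 1.282.
Revised power = Φ(δ − 1.282) = Φ(0.416) = 0.6612.

Power ≈ 0.661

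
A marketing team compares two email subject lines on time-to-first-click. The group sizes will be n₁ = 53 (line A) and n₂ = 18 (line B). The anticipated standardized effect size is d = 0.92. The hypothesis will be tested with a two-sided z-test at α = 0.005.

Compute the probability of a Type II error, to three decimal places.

Noncentrality parameter: δ = d / √(1/n₁ + 1/n₂) = 0.92 / √(1/53 + 1/18) = 3.3724
Critical value for a two-sided test at α = 0.005: z_{α/2} = 2.807.
Power = Φ(δ − 2.807) + Φ(−δ − 2.807) = Φ(0.565) + Φ(-6.179) = 0.7141 + 0.0000 = 0.7141.
Type II error: β = 1 − power = 1 − 0.7141 = 0.2859.

β ≈ 0.286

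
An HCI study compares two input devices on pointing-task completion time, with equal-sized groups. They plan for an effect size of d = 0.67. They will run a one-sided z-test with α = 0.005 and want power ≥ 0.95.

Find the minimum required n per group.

Set Φ(δ − 2.576) = 0.95; then δ − 2.576 = Φ⁻¹(0.95) = 1.645, giving δ = 4.221.
δ = d·√(n/2) ⇒ n = 2(δ/d)² = 2 × (4.221 / 0.67)² = 79.37.
Rounding up, n = 80 per group.

n = 80 per group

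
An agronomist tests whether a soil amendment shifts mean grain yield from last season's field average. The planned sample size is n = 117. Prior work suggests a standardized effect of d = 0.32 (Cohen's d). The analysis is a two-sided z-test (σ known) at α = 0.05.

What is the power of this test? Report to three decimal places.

Power ≈ 0.933

Noncentrality parameter: δ = d·√n = 0.32 × √117 = 3.4613
Two-sided α = 0.05 → critical value z_{0.025} = 1.960.
Power = Φ(δ − 1.960) + Φ(−δ − 1.960) = Φ(1.501) + Φ(-5.421) = 0.9334 + 0.0000 = 0.9334.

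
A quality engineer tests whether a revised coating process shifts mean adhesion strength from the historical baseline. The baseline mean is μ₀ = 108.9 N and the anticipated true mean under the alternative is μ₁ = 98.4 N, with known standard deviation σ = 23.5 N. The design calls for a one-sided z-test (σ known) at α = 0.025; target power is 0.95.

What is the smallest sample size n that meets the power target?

Standardized effect: d = |μ₁ − μ₀| / σ = |98.4 − 108.9| / 23.5 = 0.4468
For power 0.95 need Φ(δ − z_{0.025}) = 0.95, so δ = z_{0.025} + z_{0.05} = 1.960 + 1.645 = 3.605.
δ = d·√n ⇒ n = (δ/d)² = (3.605 / 0.4468)² = 65.09.
Round up to the next whole unit.

n = 66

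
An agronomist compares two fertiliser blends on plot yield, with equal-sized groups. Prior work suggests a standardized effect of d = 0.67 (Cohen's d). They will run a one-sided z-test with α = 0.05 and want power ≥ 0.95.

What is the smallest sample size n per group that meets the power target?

n = 49 per group

Set Φ(δ − 1.645) = 0.95; then δ − 1.645 = Φ⁻¹(0.95) = 1.645, giving δ = 3.290.
δ = d·√(n/2) ⇒ n = 2(δ/d)² = 2 × (3.290 / 0.67)² = 48.22.
Rounding up, n = 49 per group.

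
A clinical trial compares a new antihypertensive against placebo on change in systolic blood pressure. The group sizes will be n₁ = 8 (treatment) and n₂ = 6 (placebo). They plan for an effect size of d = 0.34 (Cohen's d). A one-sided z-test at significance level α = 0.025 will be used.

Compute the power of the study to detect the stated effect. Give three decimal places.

Noncentrality parameter: δ = d / √(1/n₁ + 1/n₂) = 0.34 / √(1/8 + 1/6) = 0.6296
Critical value for a one-sided test at α = 0.025: z_α = 1.960.
Power = Φ(δ − 1.960) = Φ(-1.330) = 0.0917.

Power ≈ 0.092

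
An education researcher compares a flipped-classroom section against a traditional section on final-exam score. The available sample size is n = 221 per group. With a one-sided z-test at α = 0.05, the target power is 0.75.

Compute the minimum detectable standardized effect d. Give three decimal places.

Need Φ(δ − 1.645) = 0.75, so δ = 1.645 + 0.674 = 2.319.
δ = d·√(n/2) ⇒ d = δ/√(n/2) = 2.319/√(221/2) = 0.2206.

d ≈ 0.221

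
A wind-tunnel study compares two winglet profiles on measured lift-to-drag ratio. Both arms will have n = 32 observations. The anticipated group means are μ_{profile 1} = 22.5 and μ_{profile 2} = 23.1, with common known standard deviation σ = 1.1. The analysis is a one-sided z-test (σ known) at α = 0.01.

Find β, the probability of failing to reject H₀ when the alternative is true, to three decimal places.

Standardized effect: d = |μ_{profile 1} − μ_{profile 2}| / σ = |22.5 − 23.1| / 1.1 = 0.5455
Noncentrality parameter: δ = d·√(n/2) = 0.5455 × √(32/2) = 2.1818
Critical value for a one-sided test at α = 0.01: z_α = 2.326.
Power = P(Z > 2.326 − δ) = Φ(-0.145) = 0.4425.
Type II error: β = 1 − power = 1 − 0.4425 = 0.5575.

β ≈ 0.557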